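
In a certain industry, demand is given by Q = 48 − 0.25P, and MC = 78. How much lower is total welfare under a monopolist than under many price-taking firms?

TS falls by 406.125

Inverting demand: P = 192 − 4Q.
Competitive firms price at marginal cost: P = 78, giving Q = 28.5.
CS = ½·(192 − 78)·28.5 = 1624.5; PS = (78 − 78)·28.5 = 0; TS = 1624.5.
The monopolist equates marginal revenue to marginal cost: 192 − 8Q = 78, so Q = 14.25. From demand, P = 135.
CS = ½·(192 − 135)·14.25 = 406.125; PS = (135 − 78)·14.25 = 812.25; TS = 1218.375.
Change in total welfare: 1218.375 − 1624.5 = −406.125.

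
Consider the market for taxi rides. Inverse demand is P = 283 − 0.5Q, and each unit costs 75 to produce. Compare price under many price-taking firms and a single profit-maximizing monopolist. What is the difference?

Competitive firms price at marginal cost: P = 75, giving Q = 416.
The monopolist equates marginal revenue to marginal cost: 283 − Q = 75, so Q = 208. From demand, P = 179.
Change in price: 179 − 75 = 104.

Price rises by 104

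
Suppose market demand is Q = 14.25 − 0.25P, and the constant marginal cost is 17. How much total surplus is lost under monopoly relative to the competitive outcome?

DWL = 50

Inverting demand: P = 57 − 4Q.
Perfect competition: P = MC = 17, so 57 − 4Q = 17 and Q = 10.
Monopoly sets MR = MC: 57 − 8Q = 17 ⇒ Q = 5, P = 57 − 4·5 = 37.
DWL is the triangle between Q = 5 and Q = 10: ½·(10 − 5)·(37 − 17) = 50.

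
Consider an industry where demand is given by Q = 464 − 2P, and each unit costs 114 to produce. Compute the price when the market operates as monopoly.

Inverting demand: P = 232 − 0.5Q.
Monopoly sets MR = MC: 232 − Q = 114 ⇒ Q = 118, P = 232 − 0.5·118 = 173.

P = 173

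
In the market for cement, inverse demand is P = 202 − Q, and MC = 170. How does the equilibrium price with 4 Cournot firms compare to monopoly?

With 4 symmetric Cournot firms, each firm's FOC gives 202 − 5q = 170, so q = 6.4, Q = 4·6.4 = 25.6, and P = 176.4.
A monopolist chooses Q where MR = MC. MR = 202 − 2Q; setting this equal to 170 gives Q = 16 and P = 186.

Cournot: P = 176.4; Monopoly: P = 186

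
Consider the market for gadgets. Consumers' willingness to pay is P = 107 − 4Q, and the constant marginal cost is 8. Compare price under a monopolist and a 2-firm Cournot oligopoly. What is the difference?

A monopolist chooses Q where MR = MC. MR = 107 − 8Q; setting this equal to 8 gives Q = 12.375 and P = 57.5.
Cournot with 2 identical firms: the symmetric best-response condition is 107 − 12q = 8. Each firm produces q = 8.25, total output Q = 16.5, price P = 41.
Change in price: 41 − 57.5 = −16.5.

Price falls by 16.5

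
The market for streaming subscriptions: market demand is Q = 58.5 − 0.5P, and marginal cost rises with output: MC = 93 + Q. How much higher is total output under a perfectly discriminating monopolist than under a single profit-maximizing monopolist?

Q rises by 3.2

Inverting demand: P = 117 − 2Q.
A monopolist chooses Q where MR = MC. MR = 117 − 4Q; setting this equal to 93 + Q gives Q = 4.8 and P = 107.4.
A perfectly discriminating monopolist sells every unit with P(Q) ≥ MC(Q), so output equals the competitive quantity Q = 8. Each buyer pays their reservation price, so CS = 0 and the firm captures all surplus.
Change in total output: 8 − 4.8 = 3.2.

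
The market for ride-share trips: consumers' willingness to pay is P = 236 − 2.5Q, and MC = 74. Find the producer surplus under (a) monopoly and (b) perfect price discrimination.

Monopoly: PS = 2624.4; Perfect PD: PS = 5248.8

A monopolist chooses Q where MR = MC. MR = 236 − 5Q; setting this equal to 74 gives Q = 32.4 and P = 155.
PS = (155 − 74)·32.4 = 2624.4.
Under first-degree price discrimination the firm charges each unit its demand price and produces up to where P = MC, i.e. Q = 64.8. Consumer surplus is zero; producer surplus equals total surplus.
PS = ½·(236 − 74)·64.8 = 5248.8.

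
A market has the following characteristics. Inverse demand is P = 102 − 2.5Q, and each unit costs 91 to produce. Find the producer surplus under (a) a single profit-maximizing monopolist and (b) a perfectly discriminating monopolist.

The monopolist equates marginal revenue to marginal cost: 102 − 5Q = 91, so Q = 2.2. From demand, P = 96.5.
PS = (96.5 − 91)·2.2 = 12.1.
Under first-degree price discrimination the firm charges each unit its demand price and produces up to where P = MC, i.e. Q = 4.4. Consumer surplus is zero; producer surplus equals total surplus.
PS = ½·(102 − 91)·4.4 = 24.2.

Monopoly: PS = 12.1; Perfect PD: PS = 24.2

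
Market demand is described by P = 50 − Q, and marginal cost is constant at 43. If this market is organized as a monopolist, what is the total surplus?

The monopolist equates marginal revenue to marginal cost: 50 − 2Q = 43, so Q = 3.5. From demand, P = 46.5.
CS = ½·(50 − 46.5)·3.5 = 6.125; PS = (46.5 − 43)·3.5 = 12.25; TS = 18.375.

TS = 18.375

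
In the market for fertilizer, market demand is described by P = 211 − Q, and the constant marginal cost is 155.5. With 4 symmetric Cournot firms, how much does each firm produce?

In a 4-firm Cournot equilibrium, symmetry and the first-order condition give q = (211 − 155.5)/(5) = 11.1. So Q = 44.4 and P = 166.6.

q_i = 11.1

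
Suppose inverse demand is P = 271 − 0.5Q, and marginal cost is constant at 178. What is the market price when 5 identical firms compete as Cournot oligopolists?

Cournot with 5 identical firms: the symmetric best-response condition is 271 − 3q = 178. Each firm produces q = 31, total output Q = 155, price P = 193.5.

P = 193.5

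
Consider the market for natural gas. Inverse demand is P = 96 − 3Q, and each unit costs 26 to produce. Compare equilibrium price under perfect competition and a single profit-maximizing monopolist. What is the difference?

Equilibrium price rises by 35

Competitive firms price at marginal cost: P = 26, giving Q = 70/3.
The monopolist equates marginal revenue to marginal cost: 96 − 6Q = 26, so Q = 35/3. From demand, P = 61.
Change in equilibrium price: 61 − 26 = 35.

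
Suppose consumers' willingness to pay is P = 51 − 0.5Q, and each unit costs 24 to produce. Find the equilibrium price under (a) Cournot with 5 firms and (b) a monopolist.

Cournot: P = 28.5; Monopoly: P = 37.5

Cournot with 5 identical firms: the symmetric best-response condition is 51 − 3q = 24. Each firm produces q = 9, total output Q = 45, price P = 28.5.
The monopolist equates marginal revenue to marginal cost: 51 − Q = 24, so Q = 27. From demand, P = 37.5.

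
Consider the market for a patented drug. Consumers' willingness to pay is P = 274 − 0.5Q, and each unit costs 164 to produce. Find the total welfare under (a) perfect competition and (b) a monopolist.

Under competition P = MC = 164, so Q = (274 − 164)/0.5 = 220.
CS = ½·(274 − 164)·220 = 12100; PS = (164 − 164)·220 = 0; TS = 12100.
A monopolist chooses Q where MR = MC. MR = 274 − Q; setting this equal to 164 gives Q = 110 and P = 219.
CS = ½·(274 − 219)·110 = 3025; PS = (219 − 164)·110 = 6050; TS = 9075.

Competition: TS = 12100; Monopoly: TS = 9075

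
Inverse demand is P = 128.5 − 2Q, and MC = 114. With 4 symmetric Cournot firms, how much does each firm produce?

Cournot with 4 identical firms: the symmetric best-response condition is 128.5 − 10q = 114. Each firm produces q = 1.45, total output Q = 5.8, price P = 116.9.

q_i = 1.45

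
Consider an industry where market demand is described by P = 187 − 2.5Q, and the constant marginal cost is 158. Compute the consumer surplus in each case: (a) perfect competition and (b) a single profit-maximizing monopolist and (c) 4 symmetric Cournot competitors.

Competitive firms price at marginal cost: P = 158, giving Q = 11.6.
CS = ½·(187 − 158)·11.6 = 168.2.
Monopoly sets MR = MC: 187 − 5Q = 158 ⇒ Q = 5.8, P = 187 − 2.5·5.8 = 172.5.
CS = ½·(187 − 172.5)·5.8 = 42.05.
With 4 symmetric Cournot firms, each firm's FOC gives 187 − 12.5q = 158, so q = 2.32, Q = 4·2.32 = 9.28, and P = 163.8.
CS = ½·(187 − 163.8)·9.28 = 107.648.

Competition: CS = 168.2; Monopoly: CS = 42.05; Cournot: CS = 107.648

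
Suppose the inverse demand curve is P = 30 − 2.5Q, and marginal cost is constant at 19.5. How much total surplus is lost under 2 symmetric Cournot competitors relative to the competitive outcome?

DWL = 2.45

Under competition P = MC = 19.5, so Q = (30 − 19.5)/2.5 = 4.2.
With 2 symmetric Cournot firms, each firm's FOC gives 30 − 7.5q = 19.5, so q = 1.4, Q = 2·1.4 = 2.8, and P = 23.
DWL is the triangle between Q = 2.8 and Q = 4.2: ½·(4.2 − 2.8)·(23 − 19.5) = 2.45.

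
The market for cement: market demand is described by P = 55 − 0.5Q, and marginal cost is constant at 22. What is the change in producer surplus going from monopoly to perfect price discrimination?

A monopolist chooses Q where MR = MC. MR = 55 − Q; setting this equal to 22 gives Q = 33 and P = 38.5.
PS = (38.5 − 22)·33 = 544.5.
Under first-degree price discrimination the firm charges each unit its demand price and produces up to where P = MC, i.e. Q = 66. Consumer surplus is zero; producer surplus equals total surplus.
PS = ½·(55 − 22)·66 = 1089.
Change in producer surplus: 1089 − 544.5 = 544.5.

PS rises by 544.5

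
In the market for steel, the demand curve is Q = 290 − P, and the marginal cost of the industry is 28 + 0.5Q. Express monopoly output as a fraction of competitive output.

Inverting demand: P = 290 − Q.
The monopolist equates marginal revenue to marginal cost: 290 − 2Q = 28 + 0.5Q, so Q = 104.8. From demand, P = 185.2.
Under competition P = MC: 290 − Q = 28 + 0.5Q ⇒ Q = 524/3, P = 346/3.
Ratio Q_m/Q_c = 104.8/(524/3) = 0.6.

Q_m/Q_c = 0.6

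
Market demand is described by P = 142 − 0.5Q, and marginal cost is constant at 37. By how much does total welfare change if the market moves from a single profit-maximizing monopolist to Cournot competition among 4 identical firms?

TS rises by 2315.25

Monopoly sets MR = MC: 142 − Q = 37 ⇒ Q = 105, P = 142 − 0.5·105 = 89.5.
CS = ½·(142 − 89.5)·105 = 2756.25; PS = (89.5 − 37)·105 = 5512.5; TS = 8268.75.
With 4 symmetric Cournot firms, each firm's FOC gives 142 − 2.5q = 37, so q = 42, Q = 4·42 = 168, and P = 58.
CS = ½·(142 − 58)·168 = 7056; PS = (58 − 37)·168 = 3528; TS = 10584.
Change in total welfare: 10584 − 8268.75 = 2315.25.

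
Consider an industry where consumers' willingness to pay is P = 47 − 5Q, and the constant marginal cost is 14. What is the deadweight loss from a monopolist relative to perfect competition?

Under competition P = MC = 14, so Q = (47 − 14)/5 = 6.6.
The monopolist equates marginal revenue to marginal cost: 47 − 10Q = 14, so Q = 3.3. From demand, P = 30.5.
DWL is the triangle between Q = 3.3 and Q = 6.6: ½·(6.6 − 3.3)·(30.5 − 14) = 27.225.

DWL = 27.225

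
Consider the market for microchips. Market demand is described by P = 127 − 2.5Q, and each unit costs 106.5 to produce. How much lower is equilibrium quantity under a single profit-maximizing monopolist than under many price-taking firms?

Perfect competition: P = MC = 106.5, so 127 − 2.5Q = 106.5 and Q = 8.2.
Monopoly sets MR = MC: 127 − 5Q = 106.5 ⇒ Q = 4.1, P = 127 − 2.5·4.1 = 116.75.
Change in equilibrium quantity: 4.1 − 8.2 = −4.1.

Equilibrium quantity falls by 4.1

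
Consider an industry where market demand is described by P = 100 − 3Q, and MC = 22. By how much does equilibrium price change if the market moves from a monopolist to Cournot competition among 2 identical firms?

P falls by 13

A monopolist chooses Q where MR = MC. MR = 100 − 6Q; setting this equal to 22 gives Q = 13 and P = 61.
With 2 symmetric Cournot firms, each firm's FOC gives 100 − 9q = 22, so q = 26/3, Q = 2·26/3 = 52/3, and P = 48.
Change in equilibrium price: 48 − 61 = −13.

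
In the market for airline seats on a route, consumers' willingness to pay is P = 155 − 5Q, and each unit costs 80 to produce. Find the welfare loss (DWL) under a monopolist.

DWL = 140.625

Perfect competition: P = MC = 80, so 155 − 5Q = 80 and Q = 15.
Monopoly sets MR = MC: 155 − 10Q = 80 ⇒ Q = 7.5, P = 155 − 5·7.5 = 117.5.
DWL is the triangle between Q = 7.5 and Q = 15: ½·(15 − 7.5)·(117.5 − 80) = 140.625.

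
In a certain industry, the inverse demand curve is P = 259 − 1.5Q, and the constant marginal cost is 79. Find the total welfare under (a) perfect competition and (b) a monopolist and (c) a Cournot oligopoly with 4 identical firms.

Competition: TS = 10800; Monopoly: TS = 8100; Cournot: TS = 10368

Perfect competition: P = MC = 79, so 259 − 1.5Q = 79 and Q = 120.
CS = ½·(259 − 79)·120 = 10800; PS = (79 − 79)·120 = 0; TS = 10800.
A monopolist chooses Q where MR = MC. MR = 259 − 3Q; setting this equal to 79 gives Q = 60 and P = 169.
CS = ½·(259 − 169)·60 = 2700; PS = (169 − 79)·60 = 5400; TS = 8100.
In a 4-firm Cournot equilibrium, symmetry and the first-order condition give q = (259 − 79)/(7.5) = 24. So Q = 96 and P = 115.
CS = ½·(259 − 115)·96 = 6912; PS = (115 − 79)·96 = 3456; TS = 10368.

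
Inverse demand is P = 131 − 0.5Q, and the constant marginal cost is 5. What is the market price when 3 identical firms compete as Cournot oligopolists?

In a 3-firm Cournot equilibrium, symmetry and the first-order condition give q = (131 − 5)/(2) = 63. So Q = 189 and P = 36.5.

P = 36.5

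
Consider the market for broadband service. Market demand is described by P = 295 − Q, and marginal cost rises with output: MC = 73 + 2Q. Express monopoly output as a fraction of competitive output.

Q_m/Q_c = 0.75

A monopolist chooses Q where MR = MC. MR = 295 − 2Q; setting this equal to 73 + 2Q gives Q = 55.5 and P = 239.5.
Competitive equilibrium sets price equal to marginal cost: 295 − Q = 73 + 2Q, so Q = 74 and P = 221.
Ratio Q_m/Q_c = 55.5/74 = 0.75.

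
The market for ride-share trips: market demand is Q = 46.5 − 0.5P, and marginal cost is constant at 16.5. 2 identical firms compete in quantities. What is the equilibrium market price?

P = 42

Inverting demand: P = 93 − 2Q.
In a 2-firm Cournot equilibrium, symmetry and the first-order condition give q = (93 − 16.5)/(6) = 12.75. So Q = 25.5 and P = 42.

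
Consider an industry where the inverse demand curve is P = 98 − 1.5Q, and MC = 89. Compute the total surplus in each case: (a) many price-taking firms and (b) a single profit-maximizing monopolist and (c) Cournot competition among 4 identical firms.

Competition: TS = 27; Monopoly: TS = 20.25; Cournot: TS = 25.92

Perfect competition: P = MC = 89, so 98 − 1.5Q = 89 and Q = 6.
CS = ½·(98 − 89)·6 = 27; PS = (89 − 89)·6 = 0; TS = 27.
Monopoly sets MR = MC: 98 − 3Q = 89 ⇒ Q = 3, P = 98 − 1.5·3 = 93.5.
CS = ½·(98 − 93.5)·3 = 6.75; PS = (93.5 − 89)·3 = 13.5; TS = 20.25.
Cournot with 4 identical firms: the symmetric best-response condition is 98 − 7.5q = 89. Each firm produces q = 1.2, total output Q = 4.8, price P = 90.8.
CS = ½·(98 − 90.8)·4.8 = 17.28; PS = (90.8 − 89)·4.8 = 8.64; TS = 25.92.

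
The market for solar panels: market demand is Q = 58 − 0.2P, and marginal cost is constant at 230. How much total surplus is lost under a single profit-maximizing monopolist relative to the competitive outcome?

DWL = 90

Inverting demand: P = 290 − 5Q.
Under competition P = MC = 230, so Q = (290 − 230)/5 = 12.
Monopoly sets MR = MC: 290 − 10Q = 230 ⇒ Q = 6, P = 290 − 5·6 = 260.
DWL is the triangle between Q = 6 and Q = 12: ½·(12 − 6)·(260 − 230) = 90.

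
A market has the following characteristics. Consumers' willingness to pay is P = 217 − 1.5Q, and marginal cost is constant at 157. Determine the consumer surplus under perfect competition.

CS = 1200

Under competition P = MC = 157, so Q = (217 − 157)/1.5 = 40.
CS = ½·(217 − 157)·40 = 1200.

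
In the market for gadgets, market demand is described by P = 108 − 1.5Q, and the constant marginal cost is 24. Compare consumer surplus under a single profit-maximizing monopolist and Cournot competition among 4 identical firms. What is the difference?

A monopolist chooses Q where MR = MC. MR = 108 − 3Q; setting this equal to 24 gives Q = 28 and P = 66.
CS = ½·(108 − 66)·28 = 588.
Cournot with 4 identical firms: the symmetric best-response condition is 108 − 7.5q = 24. Each firm produces q = 11.2, total output Q = 44.8, price P = 40.8.
CS = ½·(108 − 40.8)·44.8 = 1505.28.
Change in consumer surplus: 1505.28 − 588 = 917.28.

Consumer surplus rises by 917.28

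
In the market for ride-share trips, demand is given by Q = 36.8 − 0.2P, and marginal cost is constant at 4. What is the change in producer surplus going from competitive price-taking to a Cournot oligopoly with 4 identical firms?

Producer surplus rises by 1036.8

Inverting demand: P = 184 − 5Q.
Perfect competition: P = MC = 4, so 184 − 5Q = 4 and Q = 36.
PS = (4 − 4)·36 = 0.
Cournot with 4 identical firms: the symmetric best-response condition is 184 − 25q = 4. Each firm produces q = 7.2, total output Q = 28.8, price P = 40.
PS = (40 − 4)·28.8 = 1036.8.
Change in producer surplus: 1036.8 − 0 = 1036.8.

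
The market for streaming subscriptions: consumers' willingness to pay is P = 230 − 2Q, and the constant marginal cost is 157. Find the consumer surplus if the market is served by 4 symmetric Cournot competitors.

CS = 852.64

Cournot with 4 identical firms: the symmetric best-response condition is 230 − 10q = 157. Each firm produces q = 7.3, total output Q = 29.2, price P = 171.6.
CS = ½·(230 − 171.6)·29.2 = 852.64.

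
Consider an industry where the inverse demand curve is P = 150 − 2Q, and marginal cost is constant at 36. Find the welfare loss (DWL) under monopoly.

DWL = 812.25

Perfect competition: P = MC = 36, so 150 − 2Q = 36 and Q = 57.
Monopoly sets MR = MC: 150 − 4Q = 36 ⇒ Q = 28.5, P = 150 − 2·28.5 = 93.
DWL is the triangle between Q = 28.5 and Q = 57: ½·(57 − 28.5)·(93 − 36) = 812.25.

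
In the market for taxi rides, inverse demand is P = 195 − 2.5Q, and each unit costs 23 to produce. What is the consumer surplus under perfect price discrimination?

CS = 0

With perfect price discrimination, output is the efficient level Q = 68.8 (where demand meets MC), but every buyer pays their willingness to pay: CS = 0 and PS = total surplus.
CS = 0.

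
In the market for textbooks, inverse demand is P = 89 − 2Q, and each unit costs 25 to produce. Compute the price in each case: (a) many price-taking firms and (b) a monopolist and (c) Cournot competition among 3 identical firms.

Competition: P = 25; Monopoly: P = 57; Cournot: P = 41

Perfect competition: P = MC = 25, so 89 − 2Q = 25 and Q = 32.
Monopoly sets MR = MC: 89 − 4Q = 25 ⇒ Q = 16, P = 89 − 2·16 = 57.
Cournot with 3 identical firms: the symmetric best-response condition is 89 − 8q = 25. Each firm produces q = 8, total output Q = 24, price P = 41.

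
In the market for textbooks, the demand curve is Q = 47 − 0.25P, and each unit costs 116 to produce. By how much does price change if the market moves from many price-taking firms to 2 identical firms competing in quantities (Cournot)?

Inverting demand: P = 188 − 4Q.
Perfect competition: P = MC = 116, so 188 − 4Q = 116 and Q = 18.
Cournot with 2 identical firms: the symmetric best-response condition is 188 − 12q = 116. Each firm produces q = 6, total output Q = 12, price P = 140.
Change in price: 140 − 116 = 24.

Price rises by 24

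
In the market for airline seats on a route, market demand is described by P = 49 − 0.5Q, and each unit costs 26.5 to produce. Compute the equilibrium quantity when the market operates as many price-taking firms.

Perfect competition: P = MC = 26.5, so 49 − 0.5Q = 26.5 and Q = 45.

Q = 45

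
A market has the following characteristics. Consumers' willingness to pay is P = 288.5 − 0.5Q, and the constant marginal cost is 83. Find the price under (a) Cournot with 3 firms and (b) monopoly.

Cournot with 3 identical firms: the symmetric best-response condition is 288.5 − 2q = 83. Each firm produces q = 102.75, total output Q = 308.25, price P = 134.375.
A monopolist chooses Q where MR = MC. MR = 288.5 − Q; setting this equal to 83 gives Q = 205.5 and P = 185.75.

Cournot: P = 134.375; Monopoly: P = 185.75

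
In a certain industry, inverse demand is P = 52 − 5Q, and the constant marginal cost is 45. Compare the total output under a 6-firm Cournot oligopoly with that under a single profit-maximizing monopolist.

Cournot: Q = 1.2; Monopoly: Q = 0.7

With 6 symmetric Cournot firms, each firm's FOC gives 52 − 35q = 45, so q = 0.2, Q = 6·0.2 = 1.2, and P = 46.
Monopoly sets MR = MC: 52 − 10Q = 45 ⇒ Q = 0.7, P = 52 − 5·0.7 = 48.5.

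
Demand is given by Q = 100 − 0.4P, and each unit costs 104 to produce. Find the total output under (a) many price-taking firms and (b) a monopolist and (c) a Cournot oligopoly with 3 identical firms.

Competition: Q = 58.4; Monopoly: Q = 29.2; Cournot: Q = 43.8

Inverting demand: P = 250 − 2.5Q.
Competitive firms price at marginal cost: P = 104, giving Q = 58.4.
The monopolist equates marginal revenue to marginal cost: 250 − 5Q = 104, so Q = 29.2. From demand, P = 177.
In a 3-firm Cournot equilibrium, symmetry and the first-order condition give q = (250 − 104)/(10) = 14.6. So Q = 43.8 and P = 140.5.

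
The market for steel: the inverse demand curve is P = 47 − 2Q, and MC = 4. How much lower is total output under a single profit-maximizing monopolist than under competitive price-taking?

Perfect competition: P = MC = 4, so 47 − 2Q = 4 and Q = 21.5.
Monopoly sets MR = MC: 47 − 4Q = 4 ⇒ Q = 10.75, P = 47 − 2·10.75 = 25.5.
Change in total output: 10.75 − 21.5 = −10.75.

Q falls by 10.75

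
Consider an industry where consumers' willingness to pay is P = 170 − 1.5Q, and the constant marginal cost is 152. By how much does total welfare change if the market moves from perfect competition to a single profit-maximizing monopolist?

Total welfare falls by 27

Perfect competition: P = MC = 152, so 170 − 1.5Q = 152 and Q = 12.
CS = ½·(170 − 152)·12 = 108; PS = (152 − 152)·12 = 0; TS = 108.
The monopolist equates marginal revenue to marginal cost: 170 − 3Q = 152, so Q = 6. From demand, P = 161.
CS = ½·(170 − 161)·6 = 27; PS = (161 − 152)·6 = 54; TS = 81.
Change in total welfare: 81 − 108 = −27.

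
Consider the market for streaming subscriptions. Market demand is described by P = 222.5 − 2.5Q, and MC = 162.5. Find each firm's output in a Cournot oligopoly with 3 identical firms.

q_i = 6

Cournot with 3 identical firms: the symmetric best-response condition is 222.5 − 10q = 162.5. Each firm produces q = 6, total output Q = 18, price P = 177.5.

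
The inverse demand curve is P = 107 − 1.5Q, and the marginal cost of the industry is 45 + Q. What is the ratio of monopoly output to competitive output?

Monopoly sets MR = MC: 107 − 3Q = 45 + Q ⇒ Q = 15.5, P = 107 − 1.5·15.5 = 83.75.
Under competition P = MC: 107 − 1.5Q = 45 + Q ⇒ Q = 24.8, P = 69.8.
Ratio Q_m/Q_c = 15.5/24.8 = 0.625.

Q_m/Q_c = 0.625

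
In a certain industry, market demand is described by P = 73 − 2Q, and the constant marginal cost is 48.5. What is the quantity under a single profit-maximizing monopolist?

A monopolist chooses Q where MR = MC. MR = 73 − 4Q; setting this equal to 48.5 gives Q = 6.125 and P = 60.75.

Q = 6.125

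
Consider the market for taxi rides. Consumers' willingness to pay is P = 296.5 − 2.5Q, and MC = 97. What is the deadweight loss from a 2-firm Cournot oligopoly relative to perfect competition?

DWL = 884.45

Perfect competition: P = MC = 97, so 296.5 − 2.5Q = 97 and Q = 79.8.
In a 2-firm Cournot equilibrium, symmetry and the first-order condition give q = (296.5 − 97)/(7.5) = 26.6. So Q = 53.2 and P = 163.5.
DWL is the triangle between Q = 53.2 and Q = 79.8: ½·(79.8 − 53.2)·(163.5 − 97) = 884.45.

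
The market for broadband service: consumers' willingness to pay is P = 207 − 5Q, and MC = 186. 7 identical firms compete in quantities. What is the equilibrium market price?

P = 188.625

With 7 symmetric Cournot firms, each firm's FOC gives 207 − 40q = 186, so q = 0.525, Q = 7·0.525 = 3.675, and P = 188.625.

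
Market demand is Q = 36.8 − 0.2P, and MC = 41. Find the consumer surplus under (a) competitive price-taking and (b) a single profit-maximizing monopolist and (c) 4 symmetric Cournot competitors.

Competition: CS = 2044.9; Monopoly: CS = 511.225; Cournot: CS = 1308.736

Inverting demand: P = 184 − 5Q.
Perfect competition: P = MC = 41, so 184 − 5Q = 41 and Q = 28.6.
CS = ½·(184 − 41)·28.6 = 2044.9.
Monopoly sets MR = MC: 184 − 10Q = 41 ⇒ Q = 14.3, P = 184 − 5·14.3 = 112.5.
CS = ½·(184 − 112.5)·14.3 = 511.225.
Cournot with 4 identical firms: the symmetric best-response condition is 184 − 25q = 41. Each firm produces q = 5.72, total output Q = 22.88, price P = 69.6.
CS = ½·(184 − 69.6)·22.88 = 1308.736.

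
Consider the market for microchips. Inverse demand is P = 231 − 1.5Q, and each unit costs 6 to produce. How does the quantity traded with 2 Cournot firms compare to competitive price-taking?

Cournot: Q = 100; Competition: Q = 150

Cournot with 2 identical firms: the symmetric best-response condition is 231 − 4.5q = 6. Each firm produces q = 50, total output Q = 100, price P = 81.
Perfect competition: P = MC = 6, so 231 − 1.5Q = 6 and Q = 150.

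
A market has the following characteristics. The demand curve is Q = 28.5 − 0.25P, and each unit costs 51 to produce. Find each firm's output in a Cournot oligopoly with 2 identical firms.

q_i = 5.25

Inverting demand: P = 114 − 4Q.
In a 2-firm Cournot equilibrium, symmetry and the first-order condition give q = (114 − 51)/(12) = 5.25. So Q = 10.5 and P = 72.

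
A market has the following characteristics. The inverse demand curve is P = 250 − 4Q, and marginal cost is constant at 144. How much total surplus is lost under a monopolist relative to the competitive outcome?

DWL = 351.125

Under competition P = MC = 144, so Q = (250 − 144)/4 = 26.5.
Monopoly sets MR = MC: 250 − 8Q = 144 ⇒ Q = 13.25, P = 250 − 4·13.25 = 197.
DWL is the triangle between Q = 13.25 and Q = 26.5: ½·(26.5 − 13.25)·(197 − 144) = 351.125.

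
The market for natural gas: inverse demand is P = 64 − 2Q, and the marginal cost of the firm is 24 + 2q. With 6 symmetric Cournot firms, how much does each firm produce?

q_i = 2.5

In a 6-firm Cournot equilibrium, symmetry and the first-order condition give q = (64 − 24)/(16) = 2.5. So Q = 15 and P = 34.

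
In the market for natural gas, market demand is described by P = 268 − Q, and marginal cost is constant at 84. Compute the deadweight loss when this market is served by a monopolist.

Perfect competition: P = MC = 84, so 268 − Q = 84 and Q = 184.
The monopolist equates marginal revenue to marginal cost: 268 − 2Q = 84, so Q = 92. From demand, P = 176.
DWL is the triangle between Q = 92 and Q = 184: ½·(184 − 92)·(176 − 84) = 4232.

DWL = 4232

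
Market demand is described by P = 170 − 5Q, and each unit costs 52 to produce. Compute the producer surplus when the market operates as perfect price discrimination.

PS = 1392.4

A perfectly discriminating monopolist sells every unit with P(Q) ≥ MC(Q), so output equals the competitive quantity Q = 23.6. Each buyer pays their reservation price, so CS = 0 and the firm captures all surplus.
PS = ½·(170 − 52)·23.6 = 1392.4.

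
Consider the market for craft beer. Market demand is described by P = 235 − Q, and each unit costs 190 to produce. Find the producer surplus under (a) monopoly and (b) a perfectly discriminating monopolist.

Monopoly sets MR = MC: 235 − 2Q = 190 ⇒ Q = 22.5, P = 235 − 22.5 = 212.5.
PS = (212.5 − 190)·22.5 = 506.25.
With perfect price discrimination, output is the efficient level Q = 45 (where demand meets MC), but every buyer pays their willingness to pay: CS = 0 and PS = total surplus.
PS = ½·(235 − 190)·45 = 1012.5.

Monopoly: PS = 506.25; Perfect PD: PS = 1012.5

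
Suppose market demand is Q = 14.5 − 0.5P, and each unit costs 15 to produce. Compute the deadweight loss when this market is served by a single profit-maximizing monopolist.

Inverting demand: P = 29 − 2Q.
Competitive firms price at marginal cost: P = 15, giving Q = 7.
The monopolist equates marginal revenue to marginal cost: 29 − 4Q = 15, so Q = 3.5. From demand, P = 22.
DWL is the triangle between Q = 3.5 and Q = 7: ½·(7 − 3.5)·(22 − 15) = 12.25.

DWL = 12.25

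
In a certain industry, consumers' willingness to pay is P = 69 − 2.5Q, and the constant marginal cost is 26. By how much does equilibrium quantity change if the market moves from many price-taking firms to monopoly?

Under competition P = MC = 26, so Q = (69 − 26)/2.5 = 17.2.
A monopolist chooses Q where MR = MC. MR = 69 − 5Q; setting this equal to 26 gives Q = 8.6 and P = 47.5.
Change in equilibrium quantity: 8.6 − 17.2 = −8.6.

Q falls by 8.6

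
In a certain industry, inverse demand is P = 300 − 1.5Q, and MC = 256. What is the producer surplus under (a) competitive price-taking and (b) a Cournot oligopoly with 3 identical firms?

Competition: PS = 0; Cournot: PS = 242

Competitive firms price at marginal cost: P = 256, giving Q = 88/3.
PS = (256 − 256)·88/3 = 0.
In a 3-firm Cournot equilibrium, symmetry and the first-order condition give q = (300 − 256)/(6) = 22/3. So Q = 22 and P = 267.
PS = (267 − 256)·22 = 242.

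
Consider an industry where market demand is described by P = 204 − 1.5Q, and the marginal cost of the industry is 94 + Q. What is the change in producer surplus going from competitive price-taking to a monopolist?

Competitive equilibrium sets price equal to marginal cost: 204 − 1.5Q = 94 + Q, so Q = 44 and P = 138.
PS = P·Q − VC(Q) = 138·44 − (94·44 + ½·1·44²) = 968.
A monopolist chooses Q where MR = MC. MR = 204 − 3Q; setting this equal to 94 + Q gives Q = 27.5 and P = 162.75.
PS = P·Q − VC(Q) = 162.75·27.5 − (94·27.5 + ½·1·27.5²) = 1512.5.
Change in producer surplus: 1512.5 − 968 = 544.5.

Producer surplus rises by 544.5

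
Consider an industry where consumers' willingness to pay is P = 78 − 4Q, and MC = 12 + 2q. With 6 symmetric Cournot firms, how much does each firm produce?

In a 6-firm Cournot equilibrium, symmetry and the first-order condition give q = (78 − 12)/(30) = 2.2. So Q = 13.2 and P = 25.2.

q_i = 2.2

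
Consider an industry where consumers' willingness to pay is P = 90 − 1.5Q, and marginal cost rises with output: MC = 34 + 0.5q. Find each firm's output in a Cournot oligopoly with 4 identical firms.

q_i = 7

With 4 symmetric Cournot firms, each firm's FOC gives 90 − 7.5q = 34 + 0.5q, so q = 7, Q = 4·7 = 28, and P = 48.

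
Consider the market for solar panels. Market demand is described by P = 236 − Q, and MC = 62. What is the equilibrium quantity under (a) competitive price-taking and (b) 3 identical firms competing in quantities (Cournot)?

Competition: Q = 174; Cournot: Q = 130.5

Competitive firms price at marginal cost: P = 62, giving Q = 174.
With 3 symmetric Cournot firms, each firm's FOC gives 236 − 4q = 62, so q = 43.5, Q = 3·43.5 = 130.5, and P = 105.5.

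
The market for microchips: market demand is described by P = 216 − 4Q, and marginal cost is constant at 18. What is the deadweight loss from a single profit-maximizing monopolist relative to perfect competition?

Competitive firms price at marginal cost: P = 18, giving Q = 49.5.
The monopolist equates marginal revenue to marginal cost: 216 − 8Q = 18, so Q = 24.75. From demand, P = 117.
DWL is the triangle between Q = 24.75 and Q = 49.5: ½·(49.5 − 24.75)·(117 − 18) = 1225.125.

DWL = 1225.125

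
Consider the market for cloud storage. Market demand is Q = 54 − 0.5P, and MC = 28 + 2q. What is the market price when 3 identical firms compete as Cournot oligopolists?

Inverting demand: P = 108 − 2Q.
In a 3-firm Cournot equilibrium, symmetry and the first-order condition give q = (108 − 28)/(10) = 8. So Q = 24 and P = 60.

P = 60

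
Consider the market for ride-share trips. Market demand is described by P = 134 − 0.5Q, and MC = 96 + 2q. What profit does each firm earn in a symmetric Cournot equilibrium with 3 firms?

π_i = 135.375

Cournot with 3 identical firms: the symmetric best-response condition is 134 − 2q = 96 + 2q. Each firm produces q = 9.5, total output Q = 28.5, price P = 119.75.
Each firm's profit = 119.75·9.5 − (96·9.5 + ½·2·9.5²) = 135.375.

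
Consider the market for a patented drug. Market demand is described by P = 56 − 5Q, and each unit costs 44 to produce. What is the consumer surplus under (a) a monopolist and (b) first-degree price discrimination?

Monopoly sets MR = MC: 56 − 10Q = 44 ⇒ Q = 1.2, P = 56 − 5·1.2 = 50.
CS = ½·(56 − 50)·1.2 = 3.6.
A perfectly discriminating monopolist sells every unit with P(Q) ≥ MC(Q), so output equals the competitive quantity Q = 2.4. Each buyer pays their reservation price, so CS = 0 and the firm captures all surplus.
CS = 0.

Monopoly: CS = 3.6; Perfect PD: CS = 0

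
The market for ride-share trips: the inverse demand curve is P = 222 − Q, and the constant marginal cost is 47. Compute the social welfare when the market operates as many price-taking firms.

Competitive firms price at marginal cost: P = 47, giving Q = 175.
CS = ½·(222 − 47)·175 = 15312.5; PS = (47 − 47)·175 = 0; TS = 15312.5.

TS = 15312.5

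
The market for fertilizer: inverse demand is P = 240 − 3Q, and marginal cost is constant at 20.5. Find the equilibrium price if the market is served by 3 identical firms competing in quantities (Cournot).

Cournot with 3 identical firms: the symmetric best-response condition is 240 − 12q = 20.5. Each firm produces q = 439/24, total output Q = 54.875, price P = 75.375.

P = 75.375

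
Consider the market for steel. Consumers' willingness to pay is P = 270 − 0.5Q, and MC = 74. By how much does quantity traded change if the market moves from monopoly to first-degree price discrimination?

Q rises by 196

Monopoly sets MR = MC: 270 − Q = 74 ⇒ Q = 196, P = 270 − 0.5·196 = 172.
With perfect price discrimination, output is the efficient level Q = 392 (where demand meets MC), but every buyer pays their willingness to pay: CS = 0 and PS = total surplus.
Change in quantity traded: 392 − 196 = 196.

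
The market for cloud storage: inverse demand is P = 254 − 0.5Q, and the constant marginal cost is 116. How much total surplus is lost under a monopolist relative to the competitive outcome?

Competitive firms price at marginal cost: P = 116, giving Q = 276.
The monopolist equates marginal revenue to marginal cost: 254 − Q = 116, so Q = 138. From demand, P = 185.
DWL is the triangle between Q = 138 and Q = 276: ½·(276 − 138)·(185 − 116) = 4761.

DWL = 4761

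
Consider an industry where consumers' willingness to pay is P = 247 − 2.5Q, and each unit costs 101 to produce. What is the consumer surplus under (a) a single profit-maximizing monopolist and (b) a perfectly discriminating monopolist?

The monopolist equates marginal revenue to marginal cost: 247 − 5Q = 101, so Q = 29.2. From demand, P = 174.
CS = ½·(247 − 174)·29.2 = 1065.8.
With perfect price discrimination, output is the efficient level Q = 58.4 (where demand meets MC), but every buyer pays their willingness to pay: CS = 0 and PS = total surplus.
CS = 0.

Monopoly: CS = 1065.8; Perfect PD: CS = 0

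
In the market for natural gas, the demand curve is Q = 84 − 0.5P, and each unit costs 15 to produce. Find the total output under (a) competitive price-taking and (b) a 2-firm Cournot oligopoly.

Competition: Q = 76.5; Cournot: Q = 51

Inverting demand: P = 168 − 2Q.
Competitive firms price at marginal cost: P = 15, giving Q = 76.5.
With 2 symmetric Cournot firms, each firm's FOC gives 168 − 6q = 15, so q = 25.5, Q = 2·25.5 = 51, and P = 66.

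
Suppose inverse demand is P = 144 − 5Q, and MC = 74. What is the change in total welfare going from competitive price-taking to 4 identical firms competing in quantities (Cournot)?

TS falls by 19.6

Under competition P = MC = 74, so Q = (144 − 74)/5 = 14.
CS = ½·(144 − 74)·14 = 490; PS = (74 − 74)·14 = 0; TS = 490.
In a 4-firm Cournot equilibrium, symmetry and the first-order condition give q = (144 − 74)/(25) = 2.8. So Q = 11.2 and P = 88.
CS = ½·(144 − 88)·11.2 = 313.6; PS = (88 − 74)·11.2 = 156.8; TS = 470.4.
Change in total welfare: 470.4 − 490 = −19.6.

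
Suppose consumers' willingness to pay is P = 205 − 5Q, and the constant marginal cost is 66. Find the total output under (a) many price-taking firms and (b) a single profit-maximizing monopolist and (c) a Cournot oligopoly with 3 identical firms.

Under competition P = MC = 66, so Q = (205 − 66)/5 = 27.8.
The monopolist equates marginal revenue to marginal cost: 205 − 10Q = 66, so Q = 13.9. From demand, P = 135.5.
In a 3-firm Cournot equilibrium, symmetry and the first-order condition give q = (205 − 66)/(20) = 6.95. So Q = 20.85 and P = 100.75.

Competition: Q = 27.8; Monopoly: Q = 13.9; Cournot: Q = 20.85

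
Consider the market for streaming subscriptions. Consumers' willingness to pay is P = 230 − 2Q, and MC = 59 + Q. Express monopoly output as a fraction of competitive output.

Q_m/Q_c = 0.6

A monopolist chooses Q where MR = MC. MR = 230 − 4Q; setting this equal to 59 + Q gives Q = 34.2 and P = 161.6.
Competitive equilibrium sets price equal to marginal cost: 230 − 2Q = 59 + Q, so Q = 57 and P = 116.
Ratio Q_m/Q_c = 34.2/57 = 0.6.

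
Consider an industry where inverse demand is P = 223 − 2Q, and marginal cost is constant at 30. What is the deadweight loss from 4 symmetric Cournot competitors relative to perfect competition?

DWL = 372.49

Under competition P = MC = 30, so Q = (223 − 30)/2 = 96.5.
With 4 symmetric Cournot firms, each firm's FOC gives 223 − 10q = 30, so q = 19.3, Q = 4·19.3 = 77.2, and P = 68.6.
DWL is the triangle between Q = 77.2 and Q = 96.5: ½·(96.5 − 77.2)·(68.6 − 30) = 372.49.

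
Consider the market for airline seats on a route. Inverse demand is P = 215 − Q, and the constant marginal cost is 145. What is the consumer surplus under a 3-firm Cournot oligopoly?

CS = 1378.125

In a 3-firm Cournot equilibrium, symmetry and the first-order condition give q = (215 − 145)/(4) = 17.5. So Q = 52.5 and P = 162.5.
CS = ½·(215 − 162.5)·52.5 = 1378.125.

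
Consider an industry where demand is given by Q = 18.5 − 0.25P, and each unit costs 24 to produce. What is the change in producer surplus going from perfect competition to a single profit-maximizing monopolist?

Producer surplus rises by 156.25

Inverting demand: P = 74 − 4Q.
Perfect competition: P = MC = 24, so 74 − 4Q = 24 and Q = 12.5.
PS = (24 − 24)·12.5 = 0.
The monopolist equates marginal revenue to marginal cost: 74 − 8Q = 24, so Q = 6.25. From demand, P = 49.
PS = (49 − 24)·6.25 = 156.25.
Change in producer surplus: 156.25 − 0 = 156.25.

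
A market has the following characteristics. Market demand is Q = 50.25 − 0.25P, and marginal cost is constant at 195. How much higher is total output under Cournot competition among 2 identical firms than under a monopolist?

Total output rises by 0.25

Inverting demand: P = 201 − 4Q.
Monopoly sets MR = MC: 201 − 8Q = 195 ⇒ Q = 0.75, P = 201 − 4·0.75 = 198.
Cournot with 2 identical firms: the symmetric best-response condition is 201 − 12q = 195. Each firm produces q = 0.5, total output Q = 1, price P = 197.
Change in total output: 1 − 0.75 = 0.25.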